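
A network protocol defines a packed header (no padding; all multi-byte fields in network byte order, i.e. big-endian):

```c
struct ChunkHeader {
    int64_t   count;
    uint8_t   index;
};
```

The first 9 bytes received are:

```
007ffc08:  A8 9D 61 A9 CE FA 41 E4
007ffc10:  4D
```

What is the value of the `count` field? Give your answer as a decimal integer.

`count` is the first field, at byte offset 0, occupying 8 bytes.
Bytes at offsets 0..7: A8 9D 61 A9 CE FA 41 E4.
Big-endian stores the most-significant byte at the lowest address.
The bytes are already most-significant first: 0xA89D61A9CEFA41E4.
Top bit is set, so as a signed 64-bit value this is 0xA89D61A9CEFA41E4 − 2^64 = -6296769322044210716.

-6296769322044210716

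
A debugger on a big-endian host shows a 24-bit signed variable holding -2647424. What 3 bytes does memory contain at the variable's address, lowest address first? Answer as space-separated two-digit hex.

D7 9A 80

Two's complement of -2647424 in 24 bits: 2647424 = 0x286580; invert → 0xD79A7F; add 1 → 0xD79A80.
Split into bytes (most-significant first): D7 9A 80.
In big-endian order the high byte comes first in memory.
So the memory order matches the most-significant-first order: D7 9A 80.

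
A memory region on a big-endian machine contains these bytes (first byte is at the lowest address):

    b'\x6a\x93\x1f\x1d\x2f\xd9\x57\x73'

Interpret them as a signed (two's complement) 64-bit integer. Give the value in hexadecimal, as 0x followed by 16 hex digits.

Big-endian stores the most-significant byte at the lowest address.
The bytes are already most-significant first: 0x6A931F1D2FD95773.

0x6A931F1D2FD95773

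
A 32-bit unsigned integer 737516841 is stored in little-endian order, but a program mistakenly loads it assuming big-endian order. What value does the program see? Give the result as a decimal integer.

698217771

737516841 in 32-bit hexadecimal is 0x2BF59D29.
Stored little-endian, the bytes at ascending addresses are 29 9D F5 2B.
Read back as big-endian, the last byte is least significant, giving 0x299DF52B.
0x299DF52B = 698217771.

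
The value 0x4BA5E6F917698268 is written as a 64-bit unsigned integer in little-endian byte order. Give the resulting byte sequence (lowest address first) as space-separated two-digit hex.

Split into bytes (most-significant first): 4B A5 E6 F9 17 69 82 68.
Little-endian: lowest address holds the least-significant byte.
So at ascending addresses the bytes are 68 82 69 17 F9 E6 A5 4B.

68 82 69 17 F9 E6 A5 4B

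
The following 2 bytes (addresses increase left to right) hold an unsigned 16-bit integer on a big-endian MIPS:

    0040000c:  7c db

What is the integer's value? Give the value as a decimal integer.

Big-endian stores the most-significant byte at the lowest address.
The bytes are already most-significant first: 0x7CDB.
0x7CDB = 31963.

31963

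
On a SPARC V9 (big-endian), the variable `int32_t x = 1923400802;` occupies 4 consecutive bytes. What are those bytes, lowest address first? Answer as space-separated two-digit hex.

72 A4 C4 62

1923400802 in hexadecimal, padded to 32 bits, is 0x72A4C462.
Split into bytes (most-significant first): 72 A4 C4 62.
In big-endian order the high byte comes first in memory.
So the memory order matches the most-significant-first order: 72 A4 C4 62.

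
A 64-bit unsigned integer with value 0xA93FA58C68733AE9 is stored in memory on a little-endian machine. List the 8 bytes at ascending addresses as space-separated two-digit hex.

E9 3A 73 68 8C A5 3F A9

Split into bytes (most-significant first): A9 3F A5 8C 68 73 3A E9.
Little-endian stores the least-significant byte at the lowest address.
So at ascending addresses the bytes are E9 3A 73 68 8C A5 3F A9.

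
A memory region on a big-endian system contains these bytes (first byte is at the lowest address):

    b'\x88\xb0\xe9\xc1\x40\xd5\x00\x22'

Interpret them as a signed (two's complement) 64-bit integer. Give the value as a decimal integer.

-8597114672424615902

Big-endian stores the most-significant byte at the lowest address.
The bytes are already most-significant first: 0x88B0E9C140D50022.
Top bit is set, so as a signed 64-bit value this is 0x88B0E9C140D50022 − 2^64 = -8597114672424615902.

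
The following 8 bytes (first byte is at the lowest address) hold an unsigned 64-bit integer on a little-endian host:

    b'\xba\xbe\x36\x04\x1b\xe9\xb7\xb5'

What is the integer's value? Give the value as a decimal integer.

In little-endian order the low byte comes first in memory.
Reassemble most-significant byte first: B5 B7 E9 1B 04 36 BE BA → 0xB5B7E91B0436BEBA.
0xB5B7E91B0436BEBA = 13094190743847091898.

13094190743847091898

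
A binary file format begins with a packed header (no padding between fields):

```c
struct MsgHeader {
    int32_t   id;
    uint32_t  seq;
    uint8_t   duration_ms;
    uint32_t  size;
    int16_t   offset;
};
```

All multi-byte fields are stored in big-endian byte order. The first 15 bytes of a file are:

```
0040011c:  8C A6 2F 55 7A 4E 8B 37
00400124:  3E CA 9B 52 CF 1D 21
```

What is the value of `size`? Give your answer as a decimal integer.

3399176911

`size` follows `id` (4 B), `seq` (4 B), `duration_ms` (1 B), so it starts at offset 4 + 4 + 1 = 9 and occupies 4 bytes.
Bytes at offsets 9..12: CA 9B 52 CF.
Big-endian: lowest address holds the most-significant byte.
The bytes are already most-significant first: 0xCA9B52CF.
0xCA9B52CF = 3399176911.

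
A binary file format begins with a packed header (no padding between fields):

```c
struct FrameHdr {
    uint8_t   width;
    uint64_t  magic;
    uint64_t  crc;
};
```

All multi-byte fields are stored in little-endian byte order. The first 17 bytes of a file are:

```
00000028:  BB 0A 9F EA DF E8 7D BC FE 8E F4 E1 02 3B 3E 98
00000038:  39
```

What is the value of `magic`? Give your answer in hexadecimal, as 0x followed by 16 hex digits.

`magic` follows `width` (1 byte), so it starts at byte offset 1 and occupies 8 bytes.
Bytes at offsets 1..8: 0A 9F EA DF E8 7D BC FE.
In little-endian order the low byte comes first in memory.
Reassemble most-significant byte first: FE BC 7D E8 DF EA 9F 0A → 0xFEBC7DE8DFEA9F0A.

0xFEBC7DE8DFEA9F0A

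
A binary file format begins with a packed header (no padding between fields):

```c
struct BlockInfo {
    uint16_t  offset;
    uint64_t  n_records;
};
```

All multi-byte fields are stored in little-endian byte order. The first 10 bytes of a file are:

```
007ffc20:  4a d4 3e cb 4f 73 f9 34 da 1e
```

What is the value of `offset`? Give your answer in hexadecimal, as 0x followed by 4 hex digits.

`offset` is the first field, at byte offset 0, occupying 2 bytes.
Bytes at offsets 0..1: 4A D4.
Little-endian stores the least-significant byte at the lowest address.
Reassemble most-significant byte first: D4 4A → 0xD44A.

0xD44A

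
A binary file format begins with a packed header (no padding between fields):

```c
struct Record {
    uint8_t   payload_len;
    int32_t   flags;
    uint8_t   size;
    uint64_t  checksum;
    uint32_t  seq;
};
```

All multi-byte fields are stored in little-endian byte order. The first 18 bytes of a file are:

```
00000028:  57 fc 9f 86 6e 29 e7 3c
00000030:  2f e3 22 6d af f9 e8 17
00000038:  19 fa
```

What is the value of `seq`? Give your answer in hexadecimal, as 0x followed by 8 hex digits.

0xFA1917E8

`seq` follows `payload_len` (1 B), `flags` (4 B), `size` (1 B), `checksum` (8 B), so it starts at offset 1 + 4 + 1 + 8 = 14 and occupies 4 bytes.
Bytes at offsets 14..17: E8 17 19 FA.
In little-endian order the low byte comes first in memory.
Reassemble most-significant byte first: FA 19 17 E8 → 0xFA1917E8.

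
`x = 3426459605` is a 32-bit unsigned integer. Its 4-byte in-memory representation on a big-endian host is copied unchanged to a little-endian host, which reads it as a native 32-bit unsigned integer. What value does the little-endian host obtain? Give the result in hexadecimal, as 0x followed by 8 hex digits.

3426459605 in 32-bit hexadecimal is 0xCC3B9FD5.
Stored big-endian, the bytes at ascending addresses are CC 3B 9F D5.
Read back as little-endian, the first byte is least significant, giving 0xD59F3BCC.

0xD59F3BCC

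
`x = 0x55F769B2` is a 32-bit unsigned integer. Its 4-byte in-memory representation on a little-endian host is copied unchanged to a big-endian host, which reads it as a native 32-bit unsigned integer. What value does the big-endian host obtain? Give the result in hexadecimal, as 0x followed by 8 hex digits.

Stored little-endian, the bytes at ascending addresses are B2 69 F7 55.
Read back as big-endian, the last byte is least significant, giving 0xB269F755.

0xB269F755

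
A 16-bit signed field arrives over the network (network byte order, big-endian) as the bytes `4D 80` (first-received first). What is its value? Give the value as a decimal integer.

19840

Big-endian stores the most-significant byte at the lowest address.
The bytes are already most-significant first: 0x4D80.
0x4D80 = 19840.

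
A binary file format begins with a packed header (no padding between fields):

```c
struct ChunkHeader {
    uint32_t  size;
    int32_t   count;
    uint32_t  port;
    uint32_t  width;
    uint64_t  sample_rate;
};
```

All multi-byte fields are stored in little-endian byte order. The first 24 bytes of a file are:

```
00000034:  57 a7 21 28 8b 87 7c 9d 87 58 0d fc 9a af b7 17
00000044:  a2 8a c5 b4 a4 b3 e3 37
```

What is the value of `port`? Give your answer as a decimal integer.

4228733063

`port` follows `size` (4 B), `count` (4 B), so it starts at offset 4 + 4 = 8 and occupies 4 bytes.
Bytes at offsets 8..11: 87 58 0D FC.
Little-endian: lowest address holds the least-significant byte.
Reassemble most-significant byte first: FC 0D 58 87 → 0xFC0D5887.
0xFC0D5887 = 4228733063.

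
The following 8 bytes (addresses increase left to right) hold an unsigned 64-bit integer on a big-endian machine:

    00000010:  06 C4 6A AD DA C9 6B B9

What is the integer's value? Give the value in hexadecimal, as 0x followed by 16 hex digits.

Big-endian stores the most-significant byte at the lowest address.
The bytes are already most-significant first: 0x06C46AADDAC96BB9.

0x06C46AADDAC96BB9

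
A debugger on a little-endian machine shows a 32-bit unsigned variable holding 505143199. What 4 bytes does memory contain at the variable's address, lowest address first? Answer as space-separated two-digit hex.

505143199 in hexadecimal, padded to 32 bits, is 0x1E1BDF9F.
Split into bytes (most-significant first): 1E 1B DF 9F.
Little-endian: lowest address holds the least-significant byte.
So at ascending addresses the bytes are 9F DF 1B 1E.

9F DF 1B 1E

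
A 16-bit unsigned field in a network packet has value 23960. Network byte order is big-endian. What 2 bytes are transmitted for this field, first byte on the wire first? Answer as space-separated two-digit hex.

23960 in hexadecimal, padded to 16 bits, is 0x5D98.
Split into bytes (most-significant first): 5D 98.
In big-endian order the high byte comes first in memory.
So the memory order matches the most-significant-first order: 5D 98.

5D 98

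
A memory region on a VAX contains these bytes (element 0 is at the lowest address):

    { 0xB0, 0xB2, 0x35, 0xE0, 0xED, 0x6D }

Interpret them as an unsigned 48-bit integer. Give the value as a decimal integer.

120868436292272

Little-endian stores the least-significant byte at the lowest address.
Reassemble most-significant byte first: 6D ED E0 35 B2 B0 → 0x6DEDE035B2B0.
0x6DEDE035B2B0 = 120868436292272.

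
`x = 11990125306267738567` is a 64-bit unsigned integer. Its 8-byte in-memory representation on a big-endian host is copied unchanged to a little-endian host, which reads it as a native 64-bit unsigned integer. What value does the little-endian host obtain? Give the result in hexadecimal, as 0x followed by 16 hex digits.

0xC7A1828C707B65A6

11990125306267738567 in 64-bit hexadecimal is 0xA6657B708C82A1C7.
Stored big-endian, the bytes at ascending addresses are A6 65 7B 70 8C 82 A1 C7.
Read back as little-endian, the first byte is least significant, giving 0xC7A1828C707B65A6.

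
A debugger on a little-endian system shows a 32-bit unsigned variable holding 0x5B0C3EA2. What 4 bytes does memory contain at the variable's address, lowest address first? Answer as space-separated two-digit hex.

Split into bytes (most-significant first): 5B 0C 3E A2.
Little-endian stores the least-significant byte at the lowest address.
So at ascending addresses the bytes are A2 3E 0C 5B.

A2 3E 0C 5B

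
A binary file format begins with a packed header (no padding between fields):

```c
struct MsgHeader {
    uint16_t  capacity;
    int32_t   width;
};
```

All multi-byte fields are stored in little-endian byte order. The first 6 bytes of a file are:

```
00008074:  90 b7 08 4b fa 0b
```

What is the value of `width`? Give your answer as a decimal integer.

`width` follows `capacity` (2 bytes), so it starts at byte offset 2 and occupies 4 bytes.
Bytes at offsets 2..5: 08 4B FA 0B.
Little-endian stores the least-significant byte at the lowest address.
Reassemble most-significant byte first: 0B FA 4B 08 → 0x0BFA4B08.
0x0BFA4B08 = 200952584.

200952584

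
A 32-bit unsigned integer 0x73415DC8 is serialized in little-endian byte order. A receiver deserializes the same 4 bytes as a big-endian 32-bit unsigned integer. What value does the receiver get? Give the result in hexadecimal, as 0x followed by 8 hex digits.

Stored little-endian, the bytes at ascending addresses are C8 5D 41 73.
Read back as big-endian, the last byte is least significant, giving 0xC85D4173.

0xC85D4173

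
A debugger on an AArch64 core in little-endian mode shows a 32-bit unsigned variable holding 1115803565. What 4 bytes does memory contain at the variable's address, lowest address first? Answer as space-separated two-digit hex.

1115803565 in hexadecimal, padded to 32 bits, is 0x4281CFAD.
Split into bytes (most-significant first): 42 81 CF AD.
Little-endian: lowest address holds the least-significant byte.
So at ascending addresses the bytes are AD CF 81 42.

AD CF 81 42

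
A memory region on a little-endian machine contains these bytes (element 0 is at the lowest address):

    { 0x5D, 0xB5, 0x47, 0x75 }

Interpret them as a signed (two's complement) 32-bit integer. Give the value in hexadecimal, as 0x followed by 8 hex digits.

In little-endian order the low byte comes first in memory.
Reassemble most-significant byte first: 75 47 B5 5D → 0x7547B55D.

0x7547B55D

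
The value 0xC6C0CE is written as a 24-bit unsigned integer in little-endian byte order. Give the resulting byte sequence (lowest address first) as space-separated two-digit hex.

CE C0 C6

Split into bytes (most-significant first): C6 C0 CE.
Little-endian: lowest address holds the least-significant byte.
So at ascending addresses the bytes are CE C0 C6.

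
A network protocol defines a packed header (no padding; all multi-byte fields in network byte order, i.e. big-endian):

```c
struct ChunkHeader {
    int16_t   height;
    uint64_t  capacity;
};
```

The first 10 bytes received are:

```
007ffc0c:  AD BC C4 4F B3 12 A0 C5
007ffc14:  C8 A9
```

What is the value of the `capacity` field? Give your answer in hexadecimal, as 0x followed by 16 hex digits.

`capacity` follows `height` (2 bytes), so it starts at byte offset 2 and occupies 8 bytes.
Bytes at offsets 2..9: C4 4F B3 12 A0 C5 C8 A9.
Big-endian stores the most-significant byte at the lowest address.
The bytes are already most-significant first: 0xC44FB312A0C5C8A9.

0xC44FB312A0C5C8A9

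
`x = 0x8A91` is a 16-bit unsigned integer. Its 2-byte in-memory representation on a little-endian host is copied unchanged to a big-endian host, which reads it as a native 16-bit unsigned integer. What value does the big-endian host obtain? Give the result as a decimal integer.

37258

Stored little-endian, the bytes at ascending addresses are 91 8A.
Read back as big-endian, the last byte is least significant, giving 0x918A.
0x918A = 37258.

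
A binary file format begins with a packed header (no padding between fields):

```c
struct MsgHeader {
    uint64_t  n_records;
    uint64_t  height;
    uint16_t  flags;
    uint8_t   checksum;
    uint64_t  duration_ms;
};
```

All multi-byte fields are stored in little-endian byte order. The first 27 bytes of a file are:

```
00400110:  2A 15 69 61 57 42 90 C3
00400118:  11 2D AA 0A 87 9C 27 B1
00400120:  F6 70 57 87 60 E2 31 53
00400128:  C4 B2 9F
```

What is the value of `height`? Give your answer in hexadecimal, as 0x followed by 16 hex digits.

`height` follows `n_records` (8 bytes), so it starts at byte offset 8 and occupies 8 bytes.
Bytes at offsets 8..15: 11 2D AA 0A 87 9C 27 B1.
Little-endian: lowest address holds the least-significant byte.
Reassemble most-significant byte first: B1 27 9C 87 0A AA 2D 11 → 0xB1279C870AAA2D11.

0xB1279C870AAA2D11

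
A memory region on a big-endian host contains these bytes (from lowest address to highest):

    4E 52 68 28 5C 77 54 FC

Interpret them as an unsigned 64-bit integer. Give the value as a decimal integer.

5643687805607957756

Big-endian: lowest address holds the most-significant byte.
The bytes are already most-significant first: 0x4E5268285C7754FC.
0x4E5268285C7754FC = 5643687805607957756.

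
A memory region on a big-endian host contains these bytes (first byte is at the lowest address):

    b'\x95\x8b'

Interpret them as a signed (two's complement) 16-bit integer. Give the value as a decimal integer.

In big-endian order the high byte comes first in memory.
The bytes are already most-significant first: 0x958B.
Top bit is set, so as a signed 16-bit value this is 0x958B − 2^16 = -27253.

-27253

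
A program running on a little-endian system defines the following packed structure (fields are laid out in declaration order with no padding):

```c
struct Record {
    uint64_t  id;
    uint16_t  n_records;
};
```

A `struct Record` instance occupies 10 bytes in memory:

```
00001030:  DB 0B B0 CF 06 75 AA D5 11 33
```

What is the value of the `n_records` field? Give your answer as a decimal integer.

13073

`n_records` follows `id` (8 bytes), so it starts at byte offset 8 and occupies 2 bytes.
Bytes at offsets 8..9: 11 33.
Little-endian stores the least-significant byte at the lowest address.
Reassemble most-significant byte first: 33 11 → 0x3311.
0x3311 = 13073.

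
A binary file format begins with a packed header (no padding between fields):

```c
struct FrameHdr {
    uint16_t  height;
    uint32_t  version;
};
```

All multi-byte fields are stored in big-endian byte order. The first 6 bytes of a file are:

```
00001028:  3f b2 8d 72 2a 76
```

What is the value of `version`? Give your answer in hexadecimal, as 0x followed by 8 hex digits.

`version` follows `height` (2 bytes), so it starts at byte offset 2 and occupies 4 bytes.
Bytes at offsets 2..5: 8D 72 2A 76.
Big-endian stores the most-significant byte at the lowest address.
The bytes are already most-significant first: 0x8D722A76.

0x8D722A76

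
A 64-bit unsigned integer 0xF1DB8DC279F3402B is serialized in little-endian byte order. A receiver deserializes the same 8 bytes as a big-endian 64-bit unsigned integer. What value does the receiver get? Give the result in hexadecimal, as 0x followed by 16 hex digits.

Stored little-endian, the bytes at ascending addresses are 2B 40 F3 79 C2 8D DB F1.
Read back as big-endian, the last byte is least significant, giving 0x2B40F379C28DDBF1.

0x2B40F379C28DDBF1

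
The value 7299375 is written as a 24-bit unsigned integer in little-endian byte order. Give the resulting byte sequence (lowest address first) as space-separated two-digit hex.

7299375 in hexadecimal, padded to 24 bits, is 0x6F612F.
Split into bytes (most-significant first): 6F 61 2F.
Little-endian stores the least-significant byte at the lowest address.
So at ascending addresses the bytes are 2F 61 6F.

2F 61 6F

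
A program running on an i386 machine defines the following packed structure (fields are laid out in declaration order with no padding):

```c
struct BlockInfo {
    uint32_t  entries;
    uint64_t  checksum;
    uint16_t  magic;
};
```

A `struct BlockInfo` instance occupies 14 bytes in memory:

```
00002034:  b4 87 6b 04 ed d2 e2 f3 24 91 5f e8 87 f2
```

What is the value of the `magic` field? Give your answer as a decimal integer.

`magic` follows `entries` (4 B), `checksum` (8 B), so it starts at offset 4 + 8 = 12 and occupies 2 bytes.
Bytes at offsets 12..13: 87 F2.
In little-endian order the low byte comes first in memory.
Reassemble most-significant byte first: F2 87 → 0xF287.
0xF287 = 62087.

62087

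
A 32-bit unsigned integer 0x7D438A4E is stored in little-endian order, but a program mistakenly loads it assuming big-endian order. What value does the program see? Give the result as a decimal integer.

Stored little-endian, the bytes at ascending addresses are 4E 8A 43 7D.
Read back as big-endian, the last byte is least significant, giving 0x4E8A437D.
0x4E8A437D = 1317684093.

1317684093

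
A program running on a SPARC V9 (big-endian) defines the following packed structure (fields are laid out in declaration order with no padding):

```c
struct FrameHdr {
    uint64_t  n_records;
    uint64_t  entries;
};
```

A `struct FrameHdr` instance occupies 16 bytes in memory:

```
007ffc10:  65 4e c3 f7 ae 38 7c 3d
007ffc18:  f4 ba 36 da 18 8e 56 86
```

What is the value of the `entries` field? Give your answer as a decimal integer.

17634467601265350278

`entries` follows `n_records` (8 bytes), so it starts at byte offset 8 and occupies 8 bytes.
Bytes at offsets 8..15: F4 BA 36 DA 18 8E 56 86.
Big-endian stores the most-significant byte at the lowest address.
The bytes are already most-significant first: 0xF4BA36DA188E5686.
0xF4BA36DA188E5686 = 17634467601265350278.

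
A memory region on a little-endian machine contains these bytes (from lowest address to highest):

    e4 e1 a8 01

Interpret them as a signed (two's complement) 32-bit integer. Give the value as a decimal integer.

27845092

Little-endian: lowest address holds the least-significant byte.
Reassemble most-significant byte first: 01 A8 E1 E4 → 0x01A8E1E4.
0x01A8E1E4 = 27845092.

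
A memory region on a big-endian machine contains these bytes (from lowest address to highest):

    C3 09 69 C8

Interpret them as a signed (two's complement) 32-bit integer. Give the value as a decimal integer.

-1022793272

Big-endian stores the most-significant byte at the lowest address.
The bytes are already most-significant first: 0xC30969C8.
Top bit is set, so as a signed 32-bit value this is 0xC30969C8 − 2^32 = -1022793272.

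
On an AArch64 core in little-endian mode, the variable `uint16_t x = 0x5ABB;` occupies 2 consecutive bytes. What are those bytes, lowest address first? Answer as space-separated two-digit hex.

Split into bytes (most-significant first): 5A BB.
In little-endian order the low byte comes first in memory.
So at ascending addresses the bytes are BB 5A.

BB 5A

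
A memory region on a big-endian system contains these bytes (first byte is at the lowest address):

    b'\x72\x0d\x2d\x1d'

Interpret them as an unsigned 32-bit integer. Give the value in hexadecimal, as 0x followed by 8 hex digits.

0x720D2D1D

Big-endian stores the most-significant byte at the lowest address.
The bytes are already most-significant first: 0x720D2D1D.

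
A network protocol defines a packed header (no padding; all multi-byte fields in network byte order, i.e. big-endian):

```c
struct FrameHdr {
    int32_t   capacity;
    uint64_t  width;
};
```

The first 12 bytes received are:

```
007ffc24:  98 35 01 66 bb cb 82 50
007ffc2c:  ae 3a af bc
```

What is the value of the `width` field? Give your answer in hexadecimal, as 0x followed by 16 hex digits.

0xBBCB8250AE3AAFBC

`width` follows `capacity` (4 bytes), so it starts at byte offset 4 and occupies 8 bytes.
Bytes at offsets 4..11: BB CB 82 50 AE 3A AF BC.
In big-endian order the high byte comes first in memory.
The bytes are already most-significant first: 0xBBCB8250AE3AAFBC.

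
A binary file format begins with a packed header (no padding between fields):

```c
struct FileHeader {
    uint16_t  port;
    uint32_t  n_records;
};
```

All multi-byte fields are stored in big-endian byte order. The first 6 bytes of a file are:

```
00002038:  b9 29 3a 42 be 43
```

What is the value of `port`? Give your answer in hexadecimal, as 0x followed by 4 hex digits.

0xB929

`port` is the first field, at byte offset 0, occupying 2 bytes.
Bytes at offsets 0..1: B9 29.
Big-endian stores the most-significant byte at the lowest address.
The bytes are already most-significant first: 0xB929.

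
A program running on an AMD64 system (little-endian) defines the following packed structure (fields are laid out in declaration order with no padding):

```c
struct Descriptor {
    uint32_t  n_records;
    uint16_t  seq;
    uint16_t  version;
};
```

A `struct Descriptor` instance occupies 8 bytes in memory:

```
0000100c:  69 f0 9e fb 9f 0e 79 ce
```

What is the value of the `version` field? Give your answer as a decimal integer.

52857

`version` follows `n_records` (4 B), `seq` (2 B), so it starts at offset 4 + 2 = 6 and occupies 2 bytes.
Bytes at offsets 6..7: 79 CE.
In little-endian order the low byte comes first in memory.
Reassemble most-significant byte first: CE 79 → 0xCE79.
0xCE79 = 52857.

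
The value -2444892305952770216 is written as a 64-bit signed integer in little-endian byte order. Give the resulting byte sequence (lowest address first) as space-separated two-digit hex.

58 77 99 BD 66 FF 11 DE

Two's complement of -2444892305952770216 in 64 bits: 2444892305952770216 = 0x21EE0099426688A8; invert → 0xDE11FF66BD997757; add 1 → 0xDE11FF66BD997758.
Split into bytes (most-significant first): DE 11 FF 66 BD 99 77 58.
Little-endian: lowest address holds the least-significant byte.
So at ascending addresses the bytes are 58 77 99 BD 66 FF 11 DE.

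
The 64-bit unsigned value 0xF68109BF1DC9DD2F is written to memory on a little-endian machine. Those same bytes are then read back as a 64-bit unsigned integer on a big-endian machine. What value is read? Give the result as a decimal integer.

3449134019231973878

Stored little-endian, the bytes at ascending addresses are 2F DD C9 1D BF 09 81 F6.
Read back as big-endian, the last byte is least significant, giving 0x2FDDC91DBF0981F6.
0x2FDDC91DBF0981F6 = 3449134019231973878.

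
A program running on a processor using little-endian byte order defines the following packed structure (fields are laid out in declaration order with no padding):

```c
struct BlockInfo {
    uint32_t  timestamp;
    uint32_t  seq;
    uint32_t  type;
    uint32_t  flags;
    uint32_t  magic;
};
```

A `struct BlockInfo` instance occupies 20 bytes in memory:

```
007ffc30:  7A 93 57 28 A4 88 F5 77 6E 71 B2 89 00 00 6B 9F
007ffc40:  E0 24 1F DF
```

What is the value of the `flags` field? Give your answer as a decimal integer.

2674589696

`flags` follows `timestamp` (4 B), `seq` (4 B), `type` (4 B), so it starts at offset 4 + 4 + 4 = 12 and occupies 4 bytes.
Bytes at offsets 12..15: 00 00 6B 9F.
Little-endian stores the least-significant byte at the lowest address.
Reassemble most-significant byte first: 9F 6B 00 00 → 0x9F6B0000.
0x9F6B0000 = 2674589696.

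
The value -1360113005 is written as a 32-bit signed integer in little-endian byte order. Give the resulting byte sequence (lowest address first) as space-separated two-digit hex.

93 52 EE AE

Two's complement of -1360113005 in 32 bits: 1360113005 = 0x5111AD6D; invert → 0xAEEE5292; add 1 → 0xAEEE5293.
Split into bytes (most-significant first): AE EE 52 93.
Little-endian stores the least-significant byte at the lowest address.
So at ascending addresses the bytes are 93 52 EE AE.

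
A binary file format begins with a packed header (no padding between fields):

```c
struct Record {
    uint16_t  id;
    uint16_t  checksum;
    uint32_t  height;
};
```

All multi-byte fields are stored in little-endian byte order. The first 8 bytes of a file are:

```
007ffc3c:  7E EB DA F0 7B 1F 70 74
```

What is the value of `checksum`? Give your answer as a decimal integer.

61658

`checksum` follows `id` (2 bytes), so it starts at byte offset 2 and occupies 2 bytes.
Bytes at offsets 2..3: DA F0.
In little-endian order the low byte comes first in memory.
Reassemble most-significant byte first: F0 DA → 0xF0DA.
0xF0DA = 61658.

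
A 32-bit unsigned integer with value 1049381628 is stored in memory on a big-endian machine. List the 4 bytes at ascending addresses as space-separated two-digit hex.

3E 8C 4A FC

1049381628 in hexadecimal, padded to 32 bits, is 0x3E8C4AFC.
Split into bytes (most-significant first): 3E 8C 4A FC.
In big-endian order the high byte comes first in memory.
So the memory order matches the most-significant-first order: 3E 8C 4A FC.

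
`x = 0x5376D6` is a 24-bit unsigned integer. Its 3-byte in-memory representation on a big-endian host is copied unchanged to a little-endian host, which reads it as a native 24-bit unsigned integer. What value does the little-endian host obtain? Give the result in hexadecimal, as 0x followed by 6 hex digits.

0xD67653

Stored big-endian, the bytes at ascending addresses are 53 76 D6.
Read back as little-endian, the first byte is least significant, giving 0xD67653.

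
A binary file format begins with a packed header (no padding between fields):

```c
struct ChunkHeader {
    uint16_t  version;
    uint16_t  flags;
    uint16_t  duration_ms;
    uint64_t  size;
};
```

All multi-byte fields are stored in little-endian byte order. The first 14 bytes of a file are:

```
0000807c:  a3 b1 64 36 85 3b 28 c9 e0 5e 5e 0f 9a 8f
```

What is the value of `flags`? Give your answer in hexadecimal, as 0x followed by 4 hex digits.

0x3664

`flags` follows `version` (2 bytes), so it starts at byte offset 2 and occupies 2 bytes.
Bytes at offsets 2..3: 64 36.
Little-endian stores the least-significant byte at the lowest address.
Reassemble most-significant byte first: 36 64 → 0x3664.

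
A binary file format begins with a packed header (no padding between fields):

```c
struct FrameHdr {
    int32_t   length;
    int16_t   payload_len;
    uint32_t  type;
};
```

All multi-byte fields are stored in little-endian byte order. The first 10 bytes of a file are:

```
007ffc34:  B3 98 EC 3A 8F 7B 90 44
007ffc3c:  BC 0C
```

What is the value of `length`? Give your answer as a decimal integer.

`length` is the first field, at byte offset 0, occupying 4 bytes.
Bytes at offsets 0..3: B3 98 EC 3A.
Little-endian: lowest address holds the least-significant byte.
Reassemble most-significant byte first: 3A EC 98 B3 → 0x3AEC98B3.
0x3AEC98B3 = 988584115.

988584115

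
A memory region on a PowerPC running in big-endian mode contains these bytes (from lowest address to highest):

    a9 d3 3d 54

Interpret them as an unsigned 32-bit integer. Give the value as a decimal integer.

In big-endian order the high byte comes first in memory.
The bytes are already most-significant first: 0xA9D33D54.
0xA9D33D54 = 2849193300.

2849193300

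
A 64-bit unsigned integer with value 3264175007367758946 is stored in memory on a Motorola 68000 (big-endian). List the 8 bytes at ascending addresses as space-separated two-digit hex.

3264175007367758946 in hexadecimal, padded to 64 bits, is 0x2D4CADDFF6DD0462.
Split into bytes (most-significant first): 2D 4C AD DF F6 DD 04 62.
Big-endian: lowest address holds the most-significant byte.
So the memory order matches the most-significant-first order: 2D 4C AD DF F6 DD 04 62.

2D 4C AD DF F6 DD 04 62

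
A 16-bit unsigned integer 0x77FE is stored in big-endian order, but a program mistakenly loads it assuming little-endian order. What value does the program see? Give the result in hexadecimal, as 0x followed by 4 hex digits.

0xFE77

Stored big-endian, the bytes at ascending addresses are 77 FE.
Read back as little-endian, the first byte is least significant, giving 0xFE77.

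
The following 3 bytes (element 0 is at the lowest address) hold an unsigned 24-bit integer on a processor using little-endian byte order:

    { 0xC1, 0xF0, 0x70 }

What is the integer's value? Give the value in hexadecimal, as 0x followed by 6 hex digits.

0x70F0C1

Little-endian: lowest address holds the least-significant byte.
Reassemble most-significant byte first: 70 F0 C1 → 0x70F0C1.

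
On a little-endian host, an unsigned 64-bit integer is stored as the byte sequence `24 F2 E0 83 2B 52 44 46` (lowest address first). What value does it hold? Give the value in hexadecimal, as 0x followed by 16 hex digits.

Little-endian stores the least-significant byte at the lowest address.
Reassemble most-significant byte first: 46 44 52 2B 83 E0 F2 24 → 0x4644522B83E0F224.

0x4644522B83E0F224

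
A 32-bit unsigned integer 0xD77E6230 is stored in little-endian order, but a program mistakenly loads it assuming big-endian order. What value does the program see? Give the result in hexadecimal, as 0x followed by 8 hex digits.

0x30627ED7

Stored little-endian, the bytes at ascending addresses are 30 62 7E D7.
Read back as big-endian, the last byte is least significant, giving 0x30627ED7.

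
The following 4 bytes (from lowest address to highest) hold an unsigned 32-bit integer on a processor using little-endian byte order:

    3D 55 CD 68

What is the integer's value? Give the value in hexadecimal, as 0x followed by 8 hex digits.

Little-endian: lowest address holds the least-significant byte.
Reassemble most-significant byte first: 68 CD 55 3D → 0x68CD553D.

0x68CD553D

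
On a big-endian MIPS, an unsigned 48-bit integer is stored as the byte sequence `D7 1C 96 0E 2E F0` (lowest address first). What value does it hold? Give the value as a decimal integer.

236517776568048

In big-endian order the high byte comes first in memory.
The bytes are already most-significant first: 0xD71C960E2EF0.
0xD71C960E2EF0 = 236517776568048.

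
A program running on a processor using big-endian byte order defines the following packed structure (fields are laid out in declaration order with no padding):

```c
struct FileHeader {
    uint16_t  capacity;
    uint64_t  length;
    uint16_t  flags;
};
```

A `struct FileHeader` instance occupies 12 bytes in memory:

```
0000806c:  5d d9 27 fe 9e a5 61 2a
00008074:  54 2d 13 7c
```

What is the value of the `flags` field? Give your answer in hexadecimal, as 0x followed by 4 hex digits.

`flags` follows `capacity` (2 B), `length` (8 B), so it starts at offset 2 + 8 = 10 and occupies 2 bytes.
Bytes at offsets 10..11: 13 7C.
In big-endian order the high byte comes first in memory.
The bytes are already most-significant first: 0x137C.

0x137C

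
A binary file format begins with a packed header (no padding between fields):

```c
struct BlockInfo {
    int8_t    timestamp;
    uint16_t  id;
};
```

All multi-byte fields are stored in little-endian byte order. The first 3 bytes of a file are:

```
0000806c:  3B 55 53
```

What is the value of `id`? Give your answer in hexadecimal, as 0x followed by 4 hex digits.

`id` follows `timestamp` (1 byte), so it starts at byte offset 1 and occupies 2 bytes.
Bytes at offsets 1..2: 55 53.
Little-endian stores the least-significant byte at the lowest address.
Reassemble most-significant byte first: 53 55 → 0x5355.

0x5355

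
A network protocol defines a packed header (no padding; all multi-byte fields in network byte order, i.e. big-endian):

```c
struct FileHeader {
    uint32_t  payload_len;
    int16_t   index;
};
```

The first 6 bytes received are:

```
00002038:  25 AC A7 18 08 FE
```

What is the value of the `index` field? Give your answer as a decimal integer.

2302

`index` follows `payload_len` (4 bytes), so it starts at byte offset 4 and occupies 2 bytes.
Bytes at offsets 4..5: 08 FE.
Big-endian: lowest address holds the most-significant byte.
The bytes are already most-significant first: 0x08FE.
0x08FE = 2302.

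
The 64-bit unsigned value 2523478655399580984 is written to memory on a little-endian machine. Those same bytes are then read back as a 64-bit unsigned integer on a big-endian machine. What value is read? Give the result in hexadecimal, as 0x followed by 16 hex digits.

0x38555F9577320523

2523478655399580984 in 64-bit hexadecimal is 0x23053277955F5538.
Stored little-endian, the bytes at ascending addresses are 38 55 5F 95 77 32 05 23.
Read back as big-endian, the last byte is least significant, giving 0x38555F9577320523.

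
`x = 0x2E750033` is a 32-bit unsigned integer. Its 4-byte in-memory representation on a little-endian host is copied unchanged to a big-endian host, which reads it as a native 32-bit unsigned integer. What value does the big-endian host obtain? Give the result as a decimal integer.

Stored little-endian, the bytes at ascending addresses are 33 00 75 2E.
Read back as big-endian, the last byte is least significant, giving 0x3300752E.
0x3300752E = 855668014.

855668014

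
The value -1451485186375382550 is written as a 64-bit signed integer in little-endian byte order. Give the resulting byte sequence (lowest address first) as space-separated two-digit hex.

Two's complement of -1451485186375382550 in 64 bits: 1451485186375382550 = 0x1424B61632A57616; invert → 0xEBDB49E9CD5A89E9; add 1 → 0xEBDB49E9CD5A89EA.
Split into bytes (most-significant first): EB DB 49 E9 CD 5A 89 EA.
In little-endian order the low byte comes first in memory.
So at ascending addresses the bytes are EA 89 5A CD E9 49 DB EB.

EA 89 5A CD E9 49 DB EB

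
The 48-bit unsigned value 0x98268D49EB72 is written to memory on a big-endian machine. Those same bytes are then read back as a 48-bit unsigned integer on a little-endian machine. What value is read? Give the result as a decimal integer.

Stored big-endian, the bytes at ascending addresses are 98 26 8D 49 EB 72.
Read back as little-endian, the first byte is least significant, giving 0x72EB498D2698.
0x72EB498D2698 = 126354876868248.

126354876868248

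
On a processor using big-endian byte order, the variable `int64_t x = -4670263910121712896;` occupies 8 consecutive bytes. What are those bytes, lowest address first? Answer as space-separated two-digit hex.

BF 2F E3 B7 C5 DE 53 00

Two's complement of -4670263910121712896 in 64 bits: 4670263910121712896 = 0x40D01C483A21AD00; invert → 0xBF2FE3B7C5DE52FF; add 1 → 0xBF2FE3B7C5DE5300.
Split into bytes (most-significant first): BF 2F E3 B7 C5 DE 53 00.
In big-endian order the high byte comes first in memory.
So the memory order matches the most-significant-first order: BF 2F E3 B7 C5 DE 53 00.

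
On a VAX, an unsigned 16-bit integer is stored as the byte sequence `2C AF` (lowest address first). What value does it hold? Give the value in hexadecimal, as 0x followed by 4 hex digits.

0xAF2C

In little-endian order the low byte comes first in memory.
Reassemble most-significant byte first: AF 2C → 0xAF2C.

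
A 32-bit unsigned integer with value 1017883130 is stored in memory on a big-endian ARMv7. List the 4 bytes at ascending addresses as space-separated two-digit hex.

3C AB A9 FA

1017883130 in hexadecimal, padded to 32 bits, is 0x3CABA9FA.
Split into bytes (most-significant first): 3C AB A9 FA.
Big-endian stores the most-significant byte at the lowest address.
So the memory order matches the most-significant-first order: 3C AB A9 FA.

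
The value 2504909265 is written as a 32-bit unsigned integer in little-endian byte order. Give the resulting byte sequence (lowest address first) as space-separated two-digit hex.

D1 E1 4D 95

2504909265 in hexadecimal, padded to 32 bits, is 0x954DE1D1.
Split into bytes (most-significant first): 95 4D E1 D1.
Little-endian stores the least-significant byte at the lowest address.
So at ascending addresses the bytes are D1 E1 4D 95.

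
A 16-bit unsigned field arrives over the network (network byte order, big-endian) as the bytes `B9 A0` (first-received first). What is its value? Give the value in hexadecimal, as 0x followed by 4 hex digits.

Big-endian stores the most-significant byte at the lowest address.
The bytes are already most-significant first: 0xB9A0.

0xB9A0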